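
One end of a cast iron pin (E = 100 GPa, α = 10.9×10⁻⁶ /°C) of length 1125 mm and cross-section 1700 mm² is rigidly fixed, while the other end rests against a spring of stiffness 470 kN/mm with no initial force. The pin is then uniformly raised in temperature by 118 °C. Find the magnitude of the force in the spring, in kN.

P ≈ 165 kN

If the spring were absent the pin would lengthen by αΔT L = 10.9×10⁻⁶ × 118 × 1125 = 1.447 mm.
Let P be the compressive force at the spring. The pin shortens elastically by PL/(AE) and the spring compresses by P/k; together these equal δ_free.
So P = δ_free / [L/(AE) + 1/k] = 1.447 / [ 1125/(1700×100×10³) + 1/(470×10³) ].
P = 1.447 / 8.745×10⁻⁶ = 165500 N.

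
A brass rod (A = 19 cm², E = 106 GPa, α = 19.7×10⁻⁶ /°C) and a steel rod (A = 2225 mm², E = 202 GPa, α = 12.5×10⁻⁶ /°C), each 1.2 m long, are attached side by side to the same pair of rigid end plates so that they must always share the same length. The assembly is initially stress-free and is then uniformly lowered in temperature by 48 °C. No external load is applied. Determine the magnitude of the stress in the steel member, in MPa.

Equilibrium of a rigid end plate with no external load gives equal and opposite internal forces ±P in the two members. Since α_{brass} > α_{steel}, cooling drives the brass into tension and the steel into compression.
Setting the final lengths equal and cancelling L: (α₁ − α₂)ΔT = P/(A₁E₁) + P/(A₂E₂).
|α₁ − α₂|·ΔT = 7.2×10⁻⁶ × 48 = 0.0003456.
1/(A₁E₁) + 1/(A₂E₂) = 1/(1900×106×10³) + 1/(2225×202×10³) = 7.19×10⁻⁹ N⁻¹.
So P = 0.0003456 / 7.19×10⁻⁹ = 48.07 kN.
σ_{steel} = P/A₂ = 48070/2225 = 21.6 MPa, compressive.

σ ≈ 21.6 MPa (compressive)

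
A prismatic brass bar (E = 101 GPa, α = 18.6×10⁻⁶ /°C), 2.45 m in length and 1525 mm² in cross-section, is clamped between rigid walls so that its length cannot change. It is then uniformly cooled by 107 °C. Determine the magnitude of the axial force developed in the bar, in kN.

P ≈ 307 kN (tensile)

With zero net strain, σ = E·αΔT = 101 GPa × 18.6×10⁻⁶ × 107 = 201 MPa.
Axial force P = σA = 201 × 1525 = 306500 N = 306.5 kN, tensile.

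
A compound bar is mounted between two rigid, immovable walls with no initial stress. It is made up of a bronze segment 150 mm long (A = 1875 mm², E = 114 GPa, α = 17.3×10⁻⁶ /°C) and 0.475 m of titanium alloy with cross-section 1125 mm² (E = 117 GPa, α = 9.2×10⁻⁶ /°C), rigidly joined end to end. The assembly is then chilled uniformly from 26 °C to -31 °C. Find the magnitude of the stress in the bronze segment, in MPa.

σ ≈ 49.1 MPa (tensile)

With the walls removed the bar would change length by δ_free = Σ αᵢΔT Lᵢ = 17.3×10⁻⁶×57×150 + 9.2×10⁻⁶×57×475 = 0.397 mm.
Since the ends are fixed, an axial force P builds up, equal in every segment, with P · Σ Lᵢ/(AᵢEᵢ) = δ_free.
The series flexibility is Σ Lᵢ/(AᵢEᵢ) = 150/(1875×114×10³) + 475/(1125×117×10³) = 4.31×10⁻⁶ mm/N.
Hence P = δ_free / Σ(L/AE) = 0.397/4.31×10⁻⁶ = 92.1 kN (tensile).
σ_{bronze} = P / A = 92100 / 1875 = 49.12 MPa.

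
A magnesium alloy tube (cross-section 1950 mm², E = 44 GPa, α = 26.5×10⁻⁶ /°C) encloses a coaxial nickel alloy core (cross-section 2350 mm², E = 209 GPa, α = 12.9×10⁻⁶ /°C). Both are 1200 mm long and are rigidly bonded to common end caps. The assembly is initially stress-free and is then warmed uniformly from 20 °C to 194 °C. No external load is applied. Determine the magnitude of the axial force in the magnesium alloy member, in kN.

P ≈ 173 kN (compressive in the magnesium alloy)

The magnesium alloy has the larger α, so on heating it would change length more than the nickel alloy if both were free. The rigid plates force a common final length, so the magnesium alloy is put into compression and the nickel alloy into tension, with equal and opposite forces P (no external load).
Compatibility of the two members (thermal + elastic change equal): (α₁ − α₂)ΔT = P·[1/(A₁E₁) + 1/(A₂E₂)].
|α₁ − α₂|·ΔT = 13.6×10⁻⁶ × 174 = 0.002366.
1/(A₁E₁) + 1/(A₂E₂) = 1/(1950×44×10³) + 1/(2350×209×10³) = 1.369×10⁻⁸ N⁻¹.
So P = 0.002366 / 1.369×10⁻⁸ = 172.8 kN.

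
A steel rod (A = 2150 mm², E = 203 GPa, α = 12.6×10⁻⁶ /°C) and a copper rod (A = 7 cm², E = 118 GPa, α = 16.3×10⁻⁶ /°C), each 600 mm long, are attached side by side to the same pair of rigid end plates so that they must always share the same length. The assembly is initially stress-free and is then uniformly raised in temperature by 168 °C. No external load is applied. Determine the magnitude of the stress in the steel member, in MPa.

The copper has the larger α, so on heating it would change length more than the steel if both were free. The rigid plates force a common final length, so the copper is put into compression and the steel into tension, with equal and opposite forces P (no external load).
Equating the net (thermal + elastic) strains gives |α₁ − α₂|·ΔT = P·[1/(A₁E₁) + 1/(A₂E₂)].
|α₁ − α₂|·ΔT = 3.7×10⁻⁶ × 168 = 0.0006216.
1/(A₁E₁) + 1/(A₂E₂) = 1/(2150×203×10³) + 1/(700×118×10³) = 1.44×10⁻⁸ N⁻¹.
P = 0.0006216 / 1.44×10⁻⁸ = 43170 N = 43.17 kN.
σ_{steel} = P/A₁ = 43170/2150 = 20.08 MPa, tensile.

σ ≈ 20.1 MPa (tensile)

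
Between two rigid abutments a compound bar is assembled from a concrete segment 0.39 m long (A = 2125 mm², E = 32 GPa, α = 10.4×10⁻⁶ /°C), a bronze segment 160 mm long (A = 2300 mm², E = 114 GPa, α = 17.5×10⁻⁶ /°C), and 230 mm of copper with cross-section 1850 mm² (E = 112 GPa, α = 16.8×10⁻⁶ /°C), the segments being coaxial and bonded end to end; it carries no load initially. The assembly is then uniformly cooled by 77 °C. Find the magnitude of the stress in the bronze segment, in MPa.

σ ≈ 48.1 MPa (tensile)

Free thermal contraction of the whole bar: Σ αᵢΔT Lᵢ = 10.4×10⁻⁶×77×390 + 17.5×10⁻⁶×77×160 + 16.8×10⁻⁶×77×230 = 0.8254 mm.
The walls prevent any net length change, so an axial force P (same in every segment) develops. Compatibility: P · Σ Lᵢ/(AᵢEᵢ) = δ_free.
The series flexibility is Σ Lᵢ/(AᵢEᵢ) = 390/(2125×32×10³) + 160/(2300×114×10³) + 230/(1850×112×10³) = 7.456×10⁻⁶ mm/N.
P = 0.8254 / 7.456×10⁻⁶ = 110700 N = 110.7 kN, tensile.
σ_{bronze} = P / A = 110700 / 2300 = 48.14 MPa.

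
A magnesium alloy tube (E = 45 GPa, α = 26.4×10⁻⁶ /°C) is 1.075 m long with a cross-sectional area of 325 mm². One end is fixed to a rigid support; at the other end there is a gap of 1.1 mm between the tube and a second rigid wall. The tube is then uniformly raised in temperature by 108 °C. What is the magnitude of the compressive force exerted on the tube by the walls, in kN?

Free thermal elongation = αΔT L = 26.4×10⁻⁶ × 108 × 1075 = 3.065 mm.
After closing the 1.1 mm clearance, 3.065 − 1.1 = 1.965 mm of expansion remains to be suppressed by the wall.
Compatibility: PL/(AE) = 1.965 mm, so σ = P/A = E × (1.965/1075) = 82.26 MPa.
P = σA = 82.26 × 325 = 26.73 kN.

P ≈ 26.7 kN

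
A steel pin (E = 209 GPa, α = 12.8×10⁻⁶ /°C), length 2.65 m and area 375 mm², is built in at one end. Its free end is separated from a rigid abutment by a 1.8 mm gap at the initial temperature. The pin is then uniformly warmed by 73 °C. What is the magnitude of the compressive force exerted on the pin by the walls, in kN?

P ≈ 20 kN

Unrestrained expansion: δ_free = αΔT L = 12.8×10⁻⁶ × 73 × 2650 = 2.476 mm.
The gap closes (δ_free > 1.8 mm) and the wall then resists a further 2.476 − 1.8 = 0.6762 mm of expansion.
Compatibility: PL/(AE) = 0.6762 mm, so σ = P/A = E × (0.6762/2650) = 53.33 MPa.
P = σA = 53.33 × 375 = 20 kN.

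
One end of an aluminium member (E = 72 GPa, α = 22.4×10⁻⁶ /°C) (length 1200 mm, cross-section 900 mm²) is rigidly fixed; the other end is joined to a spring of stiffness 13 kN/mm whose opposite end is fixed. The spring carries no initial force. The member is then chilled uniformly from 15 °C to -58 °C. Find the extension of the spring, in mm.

Free thermal contraction: δ_free = αΔT L = 22.4×10⁻⁶ × 73 × 1200 = 1.962 mm.
With a force P in the spring, the elastic change of the member is PL/(AE) and that of the spring is P/k; compatibility requires their sum to equal δ_free.
So P = δ_free / [L/(AE) + 1/k] = 1.962 / [ 1200/(900×72×10³) + 1/(13×10³) ].
P = 1.962 / 9.544×10⁻⁵ = 20560 N.
Spring extension = P/k = 20560/(13×10³) = 1.582 mm.

δ ≈ 1.58 mm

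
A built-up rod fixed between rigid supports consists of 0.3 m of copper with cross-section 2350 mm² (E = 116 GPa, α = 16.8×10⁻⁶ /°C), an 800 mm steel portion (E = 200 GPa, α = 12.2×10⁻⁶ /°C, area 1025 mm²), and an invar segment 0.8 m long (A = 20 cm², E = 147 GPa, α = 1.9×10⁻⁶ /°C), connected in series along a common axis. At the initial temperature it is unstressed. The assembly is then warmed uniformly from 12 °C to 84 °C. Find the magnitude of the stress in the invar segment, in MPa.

With the walls removed the bar would change length by δ_free = Σ αᵢΔT Lᵢ = 16.8×10⁻⁶×72×300 + 12.2×10⁻⁶×72×800 + 1.9×10⁻⁶×72×800 = 1.175 mm.
Since the ends are fixed, an axial force P builds up, equal in every segment, with P · Σ Lᵢ/(AᵢEᵢ) = δ_free.
The series flexibility is Σ Lᵢ/(AᵢEᵢ) = 300/(2350×116×10³) + 800/(1025×200×10³) + 800/(2000×147×10³) = 7.724×10⁻⁶ mm/N.
P = 1.175 / 7.724×10⁻⁶ = 152100 N = 152.1 kN, compressive.
σ_{invar} = P / A = 152100 / 2000 = 76.06 MPa.

σ ≈ 76.1 MPa (compressive)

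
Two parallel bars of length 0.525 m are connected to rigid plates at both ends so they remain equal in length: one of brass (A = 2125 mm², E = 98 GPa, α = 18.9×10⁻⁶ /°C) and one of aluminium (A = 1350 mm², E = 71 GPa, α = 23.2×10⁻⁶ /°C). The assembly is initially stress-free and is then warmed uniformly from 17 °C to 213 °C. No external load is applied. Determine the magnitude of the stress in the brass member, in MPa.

σ ≈ 26 MPa (tensile)

Equilibrium of a rigid end plate with no external load gives equal and opposite internal forces ±P in the two members. Since α_{aluminium} > α_{brass}, heating drives the aluminium into compression and the brass into tension.
Compatibility of the two members (thermal + elastic change equal): (α₁ − α₂)ΔT = P·[1/(A₁E₁) + 1/(A₂E₂)].
|α₁ − α₂|·ΔT = 4.3×10⁻⁶ × 196 = 0.0008428.
1/(A₁E₁) + 1/(A₂E₂) = 1/(2125×98×10³) + 1/(1350×71×10³) = 1.523×10⁻⁸ N⁻¹.
So P = 0.0008428 / 1.523×10⁻⁸ = 55.32 kN.
σ_{brass} = P/A₁ = 55320/2125 = 26.03 MPa, tensile.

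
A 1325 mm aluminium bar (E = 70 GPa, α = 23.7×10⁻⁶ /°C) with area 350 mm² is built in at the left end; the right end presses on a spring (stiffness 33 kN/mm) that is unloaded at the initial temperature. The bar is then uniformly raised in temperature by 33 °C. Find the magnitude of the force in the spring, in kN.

The unrestrained thermal change is αΔT L = 23.7×10⁻⁶ × 33 × 1325 = 1.036 mm.
With a force P in the spring, the elastic change of the bar is PL/(AE) and that of the spring is P/k; compatibility requires their sum to equal δ_free.
P [ L/(AE) + 1/k ] = δ_free → P [ 1325/(350×70×10³) + 1/(33×10³) ] = 1.036.
P = 1.036 / 8.438×10⁻⁵ = 12280 N.

P ≈ 12.3 kN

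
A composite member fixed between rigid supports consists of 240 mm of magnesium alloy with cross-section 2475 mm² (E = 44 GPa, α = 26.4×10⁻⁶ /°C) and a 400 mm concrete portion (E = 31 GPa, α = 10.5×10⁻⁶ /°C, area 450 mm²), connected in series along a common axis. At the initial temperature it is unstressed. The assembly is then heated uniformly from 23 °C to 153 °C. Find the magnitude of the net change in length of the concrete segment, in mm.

|ΔL| ≈ 0.726 mm

If the supports were absent, the total length change would be Σ αᵢΔT Lᵢ = 26.4×10⁻⁶×130×240 + 10.5×10⁻⁶×130×400 = 1.37 mm.
The walls prevent any net length change, so an axial force P (same in every segment) develops. Compatibility: P · Σ Lᵢ/(AᵢEᵢ) = δ_free.
The series flexibility is Σ Lᵢ/(AᵢEᵢ) = 240/(2475×44×10³) + 400/(450×31×10³) = 3.088×10⁻⁵ mm/N.
So P = 1.37 / 3.088×10⁻⁵ = 44.36 kN, compressive.
For the concrete segment, free thermal change = 10.5×10⁻⁶×130×400 = 0.546 mm and elastic change from P = 44360×400/(450×31×10³) = 1.272 mm; these oppose, so the net change is 0.726 mm (segment shortens).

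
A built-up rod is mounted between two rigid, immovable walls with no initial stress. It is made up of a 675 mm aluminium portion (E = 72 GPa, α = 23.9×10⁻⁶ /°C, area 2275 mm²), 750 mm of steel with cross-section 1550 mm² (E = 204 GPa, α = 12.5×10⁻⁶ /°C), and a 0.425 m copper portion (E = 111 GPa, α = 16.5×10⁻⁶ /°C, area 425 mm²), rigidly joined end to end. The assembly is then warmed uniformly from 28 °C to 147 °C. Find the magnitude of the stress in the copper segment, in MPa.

With the walls removed the bar would change length by δ_free = Σ αᵢΔT Lᵢ = 23.9×10⁻⁶×119×675 + 12.5×10⁻⁶×119×750 + 16.5×10⁻⁶×119×425 = 3.87 mm.
The rigid supports impose zero overall length change; the single axial force P common to all segments must satisfy P Σ Lᵢ/(AᵢEᵢ) = δ_free.
The series flexibility is Σ Lᵢ/(AᵢEᵢ) = 675/(2275×72×10³) + 750/(1550×204×10³) + 425/(425×111×10³) = 1.55×10⁻⁵ mm/N.
Hence P = δ_free / Σ(L/AE) = 3.87/1.55×10⁻⁵ = 249.6 kN (compressive).
σ_{copper} = P / A = 249600 / 425 = 587.4 MPa.

σ ≈ 587 MPa (compressive)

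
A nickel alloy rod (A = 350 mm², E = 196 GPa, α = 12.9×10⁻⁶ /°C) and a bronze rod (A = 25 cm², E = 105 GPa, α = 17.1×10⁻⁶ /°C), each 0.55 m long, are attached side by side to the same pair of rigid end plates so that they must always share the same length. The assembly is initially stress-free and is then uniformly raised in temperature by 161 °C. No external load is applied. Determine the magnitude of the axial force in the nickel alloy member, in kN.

P ≈ 36.8 kN (tensile in the nickel alloy)

Both members must finish at the same length. With the larger α, the bronze tends to over-expand; the plates restrain it, putting the bronze in compression and the nickel alloy in tension. With no external load the two internal forces are equal and opposite, magnitude P.
Compatibility of the two members (thermal + elastic change equal): (α₁ − α₂)ΔT = P·[1/(A₁E₁) + 1/(A₂E₂)].
|α₁ − α₂|·ΔT = 4.2×10⁻⁶ × 161 = 0.0006762.
1/(A₁E₁) + 1/(A₂E₂) = 1/(350×196×10³) + 1/(2500×105×10³) = 1.839×10⁻⁸ N⁻¹.
So P = 0.0006762 / 1.839×10⁻⁸ = 36.78 kN.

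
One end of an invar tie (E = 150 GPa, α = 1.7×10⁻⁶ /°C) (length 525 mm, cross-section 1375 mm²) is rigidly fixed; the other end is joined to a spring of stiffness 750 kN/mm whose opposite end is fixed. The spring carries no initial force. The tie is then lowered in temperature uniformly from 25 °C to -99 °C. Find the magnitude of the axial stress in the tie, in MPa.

Free thermal contraction: δ_free = αΔT L = 1.7×10⁻⁶ × 124 × 525 = 0.1107 mm.
With a force P in the spring, the elastic change of the tie is PL/(AE) and that of the spring is P/k; compatibility requires their sum to equal δ_free.
P [ L/(AE) + 1/k ] = δ_free → P [ 525/(1375×150×10³) + 1/(750×10³) ] = 0.1107.
P = 0.1107 / 3.879×10⁻⁶ = 28530 N.
σ = P/A = 28530/1375 = 20.75 MPa.

σ ≈ 20.8 MPa (tensile)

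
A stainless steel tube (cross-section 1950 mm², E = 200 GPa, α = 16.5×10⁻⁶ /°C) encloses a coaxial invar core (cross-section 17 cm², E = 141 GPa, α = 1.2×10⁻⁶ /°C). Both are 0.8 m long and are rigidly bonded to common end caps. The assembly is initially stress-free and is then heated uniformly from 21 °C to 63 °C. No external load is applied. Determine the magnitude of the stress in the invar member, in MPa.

Both members must finish at the same length. With the larger α, the stainless steel tends to over-expand; the plates restrain it, putting the stainless steel in compression and the invar in tension. With no external load the two internal forces are equal and opposite, magnitude P.
Setting the final lengths equal and cancelling L: (α₁ − α₂)ΔT = P/(A₁E₁) + P/(A₂E₂).
|α₁ − α₂|·ΔT = 15.3×10⁻⁶ × 42 = 0.0006426.
1/(A₁E₁) + 1/(A₂E₂) = 1/(1950×200×10³) + 1/(1700×141×10³) = 6.736×10⁻⁹ N⁻¹.
P = 0.0006426 / 6.736×10⁻⁹ = 95400 N = 95.4 kN.
σ_{invar} = P/A₂ = 95400/1700 = 56.12 MPa, tensile.

σ ≈ 56.1 MPa (tensile)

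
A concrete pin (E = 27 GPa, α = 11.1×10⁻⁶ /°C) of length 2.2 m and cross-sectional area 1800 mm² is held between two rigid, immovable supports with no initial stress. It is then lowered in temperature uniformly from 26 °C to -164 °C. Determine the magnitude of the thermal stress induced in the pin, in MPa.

σ ≈ 56.9 MPa (tensile)

The supports are rigid, so the total axial strain is zero. The restrained thermal strain is ε = αΔT = 11.1×10⁻⁶ × 190 = 2109×10⁻⁶.
The stress required to suppress this strain is σ = Eε = 27×10³ × 2109×10⁻⁶ = 56.94 MPa, tensile since the pin is trying to contract.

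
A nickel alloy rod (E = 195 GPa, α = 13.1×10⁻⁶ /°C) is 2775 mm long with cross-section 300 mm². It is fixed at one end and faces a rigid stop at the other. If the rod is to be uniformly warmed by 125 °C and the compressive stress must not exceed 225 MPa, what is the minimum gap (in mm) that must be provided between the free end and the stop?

With no wall the rod would lengthen by αΔT L = 13.1×10⁻⁶ × 125 × 2775 = 4.544 mm.
At the allowable stress the elastic shortening the wall may impose is σL/E = 225 × 2775 / (195×10³) = 3.202 mm.
So the gap has to take up the difference, g_min = δ_free − σL/E = 4.544 − 3.202 = 1.342 mm.

g ≈ 1.34 mm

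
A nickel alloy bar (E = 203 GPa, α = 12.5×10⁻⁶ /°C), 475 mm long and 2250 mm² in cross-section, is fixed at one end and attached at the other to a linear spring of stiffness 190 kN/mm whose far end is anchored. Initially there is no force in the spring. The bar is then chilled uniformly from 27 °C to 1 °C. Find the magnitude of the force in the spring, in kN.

P ≈ 24.5 kN

If the spring were absent the bar would shorten by αΔT L = 12.5×10⁻⁶ × 26 × 475 = 0.1544 mm.
Let P be the tensile force in the spring. The bar extends elastically by PL/(AE) and the spring stretches by P/k; together these equal δ_free.
So P = δ_free / [L/(AE) + 1/k] = 0.1544 / [ 475/(2250×203×10³) + 1/(190×10³) ].
P = 0.1544 / 6.303×10⁻⁶ = 24490 N.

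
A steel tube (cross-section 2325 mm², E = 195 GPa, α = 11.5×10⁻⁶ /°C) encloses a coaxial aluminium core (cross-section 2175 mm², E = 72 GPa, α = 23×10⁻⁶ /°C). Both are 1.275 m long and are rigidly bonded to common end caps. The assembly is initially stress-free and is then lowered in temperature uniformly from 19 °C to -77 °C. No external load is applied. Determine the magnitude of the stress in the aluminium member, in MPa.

Both members must finish at the same length. With the larger α, the aluminium tends to over-contract; the plates restrain it, putting the aluminium in tension and the steel in compression. With no external load the two internal forces are equal and opposite, magnitude P.
Compatibility of the two members (thermal + elastic change equal): (α₁ − α₂)ΔT = P·[1/(A₁E₁) + 1/(A₂E₂)].
|α₁ − α₂|·ΔT = 11.5×10⁻⁶ × 96 = 0.001104.
1/(A₁E₁) + 1/(A₂E₂) = 1/(2325×195×10³) + 1/(2175×72×10³) = 8.591×10⁻⁹ N⁻¹.
So P = 0.001104 / 8.591×10⁻⁹ = 128.5 kN.
σ_{aluminium} = P/A₂ = 128500/2175 = 59.08 MPa, tensile.

σ ≈ 59.1 MPa (tensile)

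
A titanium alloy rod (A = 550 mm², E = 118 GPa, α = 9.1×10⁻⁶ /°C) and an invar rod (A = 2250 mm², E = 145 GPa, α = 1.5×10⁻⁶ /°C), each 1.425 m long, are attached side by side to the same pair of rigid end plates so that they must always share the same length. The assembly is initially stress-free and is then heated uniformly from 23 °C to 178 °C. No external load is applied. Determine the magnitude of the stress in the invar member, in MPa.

σ ≈ 28.3 MPa (tensile)

Both members must finish at the same length. With the larger α, the titanium alloy tends to over-expand; the plates restrain it, putting the titanium alloy in compression and the invar in tension. With no external load the two internal forces are equal and opposite, magnitude P.
Compatibility of the two members (thermal + elastic change equal): (α₁ − α₂)ΔT = P·[1/(A₁E₁) + 1/(A₂E₂)].
|α₁ − α₂|·ΔT = 7.6×10⁻⁶ × 155 = 0.001178.
1/(A₁E₁) + 1/(A₂E₂) = 1/(550×118×10³) + 1/(2250×145×10³) = 1.847×10⁻⁸ N⁻¹.
P = 0.001178 / 1.847×10⁻⁸ = 63770 N = 63.77 kN.
σ_{invar} = P/A₂ = 63770/2250 = 28.34 MPa, tensile.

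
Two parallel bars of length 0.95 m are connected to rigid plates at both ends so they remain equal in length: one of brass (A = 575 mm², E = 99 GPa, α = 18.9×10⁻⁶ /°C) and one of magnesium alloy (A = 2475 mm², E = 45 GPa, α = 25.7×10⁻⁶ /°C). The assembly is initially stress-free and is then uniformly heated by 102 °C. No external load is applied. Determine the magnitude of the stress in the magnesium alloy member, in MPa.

The magnesium alloy has the larger α, so on heating it would change length more than the brass if both were free. The rigid plates force a common final length, so the magnesium alloy is put into compression and the brass into tension, with equal and opposite forces P (no external load).
Setting the final lengths equal and cancelling L: (α₁ − α₂)ΔT = P/(A₁E₁) + P/(A₂E₂).
|α₁ − α₂|·ΔT = 6.8×10⁻⁶ × 102 = 0.0006936.
1/(A₁E₁) + 1/(A₂E₂) = 1/(575×99×10³) + 1/(2475×45×10³) = 2.655×10⁻⁸ N⁻¹.
P = 0.0006936 / 2.655×10⁻⁸ = 26130 N = 26.13 kN.
σ_{magnesium alloy} = P/A₂ = 26130/2475 = 10.56 MPa, compressive.

σ ≈ 10.6 MPa (compressive)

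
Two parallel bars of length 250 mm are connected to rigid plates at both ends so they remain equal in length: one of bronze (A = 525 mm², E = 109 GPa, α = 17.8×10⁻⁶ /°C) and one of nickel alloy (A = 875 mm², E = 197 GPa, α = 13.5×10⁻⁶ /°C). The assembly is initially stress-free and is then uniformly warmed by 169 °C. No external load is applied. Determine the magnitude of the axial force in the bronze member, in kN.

Equilibrium of a rigid end plate with no external load gives equal and opposite internal forces ±P in the two members. Since α_{bronze} > α_{nickel alloy}, heating drives the bronze into compression and the nickel alloy into tension.
Setting the final lengths equal and cancelling L: (α₁ − α₂)ΔT = P/(A₁E₁) + P/(A₂E₂).
|α₁ − α₂|·ΔT = 4.3×10⁻⁶ × 169 = 0.0007267.
1/(A₁E₁) + 1/(A₂E₂) = 1/(525×109×10³) + 1/(875×197×10³) = 2.328×10⁻⁸ N⁻¹.
P = 0.0007267 / 2.328×10⁻⁸ = 31220 N = 31.22 kN.

P ≈ 31.2 kN (compressive in the bronze)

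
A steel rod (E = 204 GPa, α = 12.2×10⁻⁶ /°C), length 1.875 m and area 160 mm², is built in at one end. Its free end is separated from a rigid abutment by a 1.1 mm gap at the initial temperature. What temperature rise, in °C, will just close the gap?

ΔT ≈ 48.1 °C

The gap closes when αΔT L = 1.1 mm, since the rod is still unstressed at that instant.
So ΔT = g/(αL) = 1.1/(12.2×10⁻⁶ × 1875) = 48.09 °C.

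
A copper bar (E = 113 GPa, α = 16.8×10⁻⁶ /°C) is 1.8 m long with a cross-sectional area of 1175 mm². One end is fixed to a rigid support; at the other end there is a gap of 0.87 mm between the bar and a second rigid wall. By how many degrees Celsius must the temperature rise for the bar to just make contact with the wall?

ΔT ≈ 28.8 °C

Contact occurs when the free expansion equals the gap: αΔT L = 0.87 mm.
So ΔT = g/(αL) = 0.87/(16.8×10⁻⁶ × 1800) = 28.77 °C.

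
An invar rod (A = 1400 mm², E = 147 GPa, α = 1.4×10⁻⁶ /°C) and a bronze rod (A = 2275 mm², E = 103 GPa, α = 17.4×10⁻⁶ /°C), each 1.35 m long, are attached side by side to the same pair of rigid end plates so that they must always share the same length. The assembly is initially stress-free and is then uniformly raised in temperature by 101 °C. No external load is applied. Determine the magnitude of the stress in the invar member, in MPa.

Equilibrium of a rigid end plate with no external load gives equal and opposite internal forces ±P in the two members. Since α_{bronze} > α_{invar}, heating drives the bronze into compression and the invar into tension.
Compatibility of the two members (thermal + elastic change equal): (α₁ − α₂)ΔT = P·[1/(A₁E₁) + 1/(A₂E₂)].
|α₁ − α₂|·ΔT = 16×10⁻⁶ × 101 = 0.001616.
1/(A₁E₁) + 1/(A₂E₂) = 1/(1400×147×10³) + 1/(2275×103×10³) = 9.127×10⁻⁹ N⁻¹.
P = 0.001616 / 9.127×10⁻⁹ = 177100 N = 177.1 kN.
σ_{invar} = P/A₁ = 177100/1400 = 126.5 MPa, tensile.

σ ≈ 126 MPa (tensile)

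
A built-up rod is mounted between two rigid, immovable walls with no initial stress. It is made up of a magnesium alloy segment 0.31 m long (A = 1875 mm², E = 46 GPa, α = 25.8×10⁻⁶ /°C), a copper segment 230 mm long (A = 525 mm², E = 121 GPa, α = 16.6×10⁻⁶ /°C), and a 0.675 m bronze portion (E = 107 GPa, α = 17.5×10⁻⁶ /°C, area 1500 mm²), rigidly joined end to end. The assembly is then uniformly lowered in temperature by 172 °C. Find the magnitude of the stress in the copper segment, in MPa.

σ ≈ 678 MPa (tensile)

Free thermal contraction of the whole bar: Σ αᵢΔT Lᵢ = 25.8×10⁻⁶×172×310 + 16.6×10⁻⁶×172×230 + 17.5×10⁻⁶×172×675 = 4.064 mm.
Since the ends are fixed, an axial force P builds up, equal in every segment, with P · Σ Lᵢ/(AᵢEᵢ) = δ_free.
The series flexibility is Σ Lᵢ/(AᵢEᵢ) = 310/(1875×46×10³) + 230/(525×121×10³) + 675/(1500×107×10³) = 1.142×10⁻⁵ mm/N.
So P = 4.064 / 1.142×10⁻⁵ = 355.9 kN, tensile.
σ_{copper} = P / A = 355900 / 525 = 677.8 MPa.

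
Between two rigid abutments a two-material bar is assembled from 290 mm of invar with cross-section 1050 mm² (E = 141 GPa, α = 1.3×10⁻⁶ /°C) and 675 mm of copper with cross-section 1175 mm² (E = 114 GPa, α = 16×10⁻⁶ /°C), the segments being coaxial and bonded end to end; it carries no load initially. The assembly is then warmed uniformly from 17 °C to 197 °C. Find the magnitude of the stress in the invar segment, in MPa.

σ ≈ 274 MPa (compressive)

With the walls removed the bar would change length by δ_free = Σ αᵢΔT Lᵢ = 1.3×10⁻⁶×180×290 + 16×10⁻⁶×180×675 = 2.012 mm.
The walls prevent any net length change, so an axial force P (same in every segment) develops. Compatibility: P · Σ Lᵢ/(AᵢEᵢ) = δ_free.
Σ Lᵢ/(AᵢEᵢ) = 290/(1050×141×10³) + 675/(1175×114×10³) = 6.998×10⁻⁶ mm/N.
So P = 2.012 / 6.998×10⁻⁶ = 287.5 kN, compressive.
σ_{invar} = P / A = 287500 / 1050 = 273.8 MPa.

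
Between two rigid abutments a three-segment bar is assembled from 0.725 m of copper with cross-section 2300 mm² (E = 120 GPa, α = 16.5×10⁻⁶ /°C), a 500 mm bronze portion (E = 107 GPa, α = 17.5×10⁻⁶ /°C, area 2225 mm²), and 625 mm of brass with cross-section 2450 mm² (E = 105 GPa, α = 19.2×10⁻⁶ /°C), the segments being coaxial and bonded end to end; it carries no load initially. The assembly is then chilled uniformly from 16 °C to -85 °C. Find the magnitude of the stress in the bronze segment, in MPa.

If the supports were absent, the total length change would be Σ αᵢΔT Lᵢ = 16.5×10⁻⁶×101×725 + 17.5×10⁻⁶×101×500 + 19.2×10⁻⁶×101×625 = 3.304 mm.
The walls prevent any net length change, so an axial force P (same in every segment) develops. Compatibility: P · Σ Lᵢ/(AᵢEᵢ) = δ_free.
Σ Lᵢ/(AᵢEᵢ) = 725/(2300×120×10³) + 500/(2225×107×10³) + 625/(2450×105×10³) = 7.157×10⁻⁶ mm/N.
P = 3.304 / 7.157×10⁻⁶ = 461700 N = 461.7 kN, tensile.
σ_{bronze} = P / A = 461700 / 2225 = 207.5 MPa.

σ ≈ 207 MPa (tensile)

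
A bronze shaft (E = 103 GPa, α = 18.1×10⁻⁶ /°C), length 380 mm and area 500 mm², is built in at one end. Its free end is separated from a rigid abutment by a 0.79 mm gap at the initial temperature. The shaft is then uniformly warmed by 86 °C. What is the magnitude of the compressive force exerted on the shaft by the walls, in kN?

Unrestrained expansion: δ_free = αΔT L = 18.1×10⁻⁶ × 86 × 380 = 0.5915 mm.
Since δ_free = 0.592 mm is less than the 0.79 mm gap, the shaft never touches the wall. No axial force develops.

P ≈ 0 kN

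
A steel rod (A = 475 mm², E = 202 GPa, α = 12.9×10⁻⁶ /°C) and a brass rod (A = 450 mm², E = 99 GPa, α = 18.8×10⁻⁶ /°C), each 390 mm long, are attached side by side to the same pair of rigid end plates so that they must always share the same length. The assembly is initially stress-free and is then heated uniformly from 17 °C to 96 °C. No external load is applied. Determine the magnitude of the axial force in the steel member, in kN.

P ≈ 14.2 kN (tensile in the steel)

The brass has the larger α, so on heating it would change length more than the steel if both were free. The rigid plates force a common final length, so the brass is put into compression and the steel into tension, with equal and opposite forces P (no external load).
Setting the final lengths equal and cancelling L: (α₁ − α₂)ΔT = P/(A₁E₁) + P/(A₂E₂).
|α₁ − α₂|·ΔT = 5.9×10⁻⁶ × 79 = 0.0004661.
1/(A₁E₁) + 1/(A₂E₂) = 1/(475×202×10³) + 1/(450×99×10³) = 3.287×10⁻⁸ N⁻¹.
P = 0.0004661 / 3.287×10⁻⁸ = 14180 N = 14.18 kN.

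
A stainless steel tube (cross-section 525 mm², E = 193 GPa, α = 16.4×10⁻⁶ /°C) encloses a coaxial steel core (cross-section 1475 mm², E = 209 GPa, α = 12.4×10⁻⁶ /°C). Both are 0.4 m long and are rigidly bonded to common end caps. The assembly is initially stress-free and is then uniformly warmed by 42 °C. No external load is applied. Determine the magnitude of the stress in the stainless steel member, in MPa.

The stainless steel has the larger α, so on heating it would change length more than the steel if both were free. The rigid plates force a common final length, so the stainless steel is put into compression and the steel into tension, with equal and opposite forces P (no external load).
Compatibility of the two members (thermal + elastic change equal): (α₁ − α₂)ΔT = P·[1/(A₁E₁) + 1/(A₂E₂)].
|α₁ − α₂|·ΔT = 4×10⁻⁶ × 42 = 0.000168.
1/(A₁E₁) + 1/(A₂E₂) = 1/(525×193×10³) + 1/(1475×209×10³) = 1.311×10⁻⁸ N⁻¹.
So P = 0.000168 / 1.311×10⁻⁸ = 12.81 kN.
σ_{stainless steel} = P/A₁ = 12810/525 = 24.4 MPa, compressive.

σ ≈ 24.4 MPa (compressive)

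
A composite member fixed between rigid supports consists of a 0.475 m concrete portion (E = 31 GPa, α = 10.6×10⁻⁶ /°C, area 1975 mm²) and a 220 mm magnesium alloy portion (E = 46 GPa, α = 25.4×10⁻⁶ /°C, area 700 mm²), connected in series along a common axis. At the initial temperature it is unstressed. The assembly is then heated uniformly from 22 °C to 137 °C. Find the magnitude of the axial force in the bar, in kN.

If the supports were absent, the total length change would be Σ αᵢΔT Lᵢ = 10.6×10⁻⁶×115×475 + 25.4×10⁻⁶×115×220 = 1.222 mm.
The rigid supports impose zero overall length change; the single axial force P common to all segments must satisfy P Σ Lᵢ/(AᵢEᵢ) = δ_free.
The series flexibility is Σ Lᵢ/(AᵢEᵢ) = 475/(1975×31×10³) + 220/(700×46×10³) = 1.459×10⁻⁵ mm/N.
P = 1.222 / 1.459×10⁻⁵ = 83730 N = 83.73 kN, compressive.

P ≈ 83.7 kN (compressive)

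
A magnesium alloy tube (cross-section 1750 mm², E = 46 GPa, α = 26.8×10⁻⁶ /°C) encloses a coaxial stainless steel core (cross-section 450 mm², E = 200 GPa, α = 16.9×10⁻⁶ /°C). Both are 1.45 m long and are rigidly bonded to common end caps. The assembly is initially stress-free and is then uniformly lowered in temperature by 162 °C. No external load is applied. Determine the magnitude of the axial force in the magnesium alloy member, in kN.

P ≈ 68.1 kN (tensile in the magnesium alloy)

The magnesium alloy has the larger α, so on cooling it would change length more than the stainless steel if both were free. The rigid plates force a common final length, so the magnesium alloy is put into tension and the stainless steel into compression, with equal and opposite forces P (no external load).
Compatibility of the two members (thermal + elastic change equal): (α₁ − α₂)ΔT = P·[1/(A₁E₁) + 1/(A₂E₂)].
|α₁ − α₂|·ΔT = 9.9×10⁻⁶ × 162 = 0.001604.
1/(A₁E₁) + 1/(A₂E₂) = 1/(1750×46×10³) + 1/(450×200×10³) = 2.353×10⁻⁸ N⁻¹.
P = 0.001604 / 2.353×10⁻⁸ = 68150 N = 68.15 kN.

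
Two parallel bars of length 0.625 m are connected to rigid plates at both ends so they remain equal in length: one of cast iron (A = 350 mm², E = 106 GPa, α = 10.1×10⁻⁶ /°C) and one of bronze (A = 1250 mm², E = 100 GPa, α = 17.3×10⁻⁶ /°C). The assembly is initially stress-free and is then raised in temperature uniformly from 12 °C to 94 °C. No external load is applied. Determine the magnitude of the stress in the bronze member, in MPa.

σ ≈ 13.5 MPa (compressive)

Both members must finish at the same length. With the larger α, the bronze tends to over-expand; the plates restrain it, putting the bronze in compression and the cast iron in tension. With no external load the two internal forces are equal and opposite, magnitude P.
Compatibility of the two members (thermal + elastic change equal): (α₁ − α₂)ΔT = P·[1/(A₁E₁) + 1/(A₂E₂)].
|α₁ − α₂|·ΔT = 7.2×10⁻⁶ × 82 = 0.0005904.
1/(A₁E₁) + 1/(A₂E₂) = 1/(350×106×10³) + 1/(1250×100×10³) = 3.495×10⁻⁸ N⁻¹.
P = 0.0005904 / 3.495×10⁻⁸ = 16890 N = 16.89 kN.
σ_{bronze} = P/A₂ = 16890/1250 = 13.51 MPa, compressive.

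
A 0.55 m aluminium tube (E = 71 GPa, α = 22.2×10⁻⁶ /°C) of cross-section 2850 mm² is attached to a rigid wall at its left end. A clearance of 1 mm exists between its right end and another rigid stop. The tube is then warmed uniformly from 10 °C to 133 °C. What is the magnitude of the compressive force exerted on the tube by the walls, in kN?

P ≈ 185 kN

Free thermal elongation = αΔT L = 22.2×10⁻⁶ × 123 × 550 = 1.502 mm.
The gap closes (δ_free > 1 mm) and the wall then resists a further 1.502 − 1 = 0.5018 mm of expansion.
That suppressed elongation corresponds to σ = E·Δ/L = 71×10³ × 0.5018/550 = 64.78 MPa.
P = σA = 64.78 × 2850 = 184.6 kN.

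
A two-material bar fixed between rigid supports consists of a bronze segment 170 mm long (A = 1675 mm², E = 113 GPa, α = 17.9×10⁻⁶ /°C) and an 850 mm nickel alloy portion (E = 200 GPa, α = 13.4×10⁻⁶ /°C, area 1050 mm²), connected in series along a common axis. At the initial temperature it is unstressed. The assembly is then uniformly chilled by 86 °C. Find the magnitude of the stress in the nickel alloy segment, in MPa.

σ ≈ 239 MPa (tensile)

With the walls removed the bar would change length by δ_free = Σ αᵢΔT Lᵢ = 17.9×10⁻⁶×86×170 + 13.4×10⁻⁶×86×850 = 1.241 mm.
The walls prevent any net length change, so an axial force P (same in every segment) develops. Compatibility: P · Σ Lᵢ/(AᵢEᵢ) = δ_free.
Σ Lᵢ/(AᵢEᵢ) = 170/(1675×113×10³) + 850/(1050×200×10³) = 4.946×10⁻⁶ mm/N.
Hence P = δ_free / Σ(L/AE) = 1.241/4.946×10⁻⁶ = 251 kN (tensile).
σ_{nickel alloy} = P / A = 251000 / 1050 = 239 MPa.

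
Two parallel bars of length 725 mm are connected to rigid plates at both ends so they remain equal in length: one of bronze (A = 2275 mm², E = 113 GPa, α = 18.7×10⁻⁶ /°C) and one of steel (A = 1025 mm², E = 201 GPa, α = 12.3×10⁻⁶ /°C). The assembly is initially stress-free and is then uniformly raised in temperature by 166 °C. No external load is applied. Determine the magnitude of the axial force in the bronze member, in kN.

P ≈ 122 kN (compressive in the bronze)

The bronze has the larger α, so on heating it would change length more than the steel if both were free. The rigid plates force a common final length, so the bronze is put into compression and the steel into tension, with equal and opposite forces P (no external load).
Compatibility of the two members (thermal + elastic change equal): (α₁ − α₂)ΔT = P·[1/(A₁E₁) + 1/(A₂E₂)].
|α₁ − α₂|·ΔT = 6.4×10⁻⁶ × 166 = 0.001062.
1/(A₁E₁) + 1/(A₂E₂) = 1/(2275×113×10³) + 1/(1025×201×10³) = 8.744×10⁻⁹ N⁻¹.
P = 0.001062 / 8.744×10⁻⁹ = 121500 N = 121.5 kN.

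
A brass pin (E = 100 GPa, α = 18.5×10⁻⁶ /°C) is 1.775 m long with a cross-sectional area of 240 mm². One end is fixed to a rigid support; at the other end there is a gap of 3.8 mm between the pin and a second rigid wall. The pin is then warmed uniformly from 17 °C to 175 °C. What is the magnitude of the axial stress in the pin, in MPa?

Free thermal elongation = αΔT L = 18.5×10⁻⁶ × 158 × 1775 = 5.188 mm.
The gap closes (δ_free > 3.8 mm) and the wall then resists a further 5.188 − 3.8 = 1.388 mm of expansion.
That suppressed elongation corresponds to σ = E·Δ/L = 100×10³ × 1.388/1775 = 78.22 MPa.

σ ≈ 78.2 MPa (compressive)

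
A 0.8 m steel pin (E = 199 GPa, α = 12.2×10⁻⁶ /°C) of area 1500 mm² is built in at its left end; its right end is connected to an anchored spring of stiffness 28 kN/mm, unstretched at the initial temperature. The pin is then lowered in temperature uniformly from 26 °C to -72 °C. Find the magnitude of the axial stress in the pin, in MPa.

Free thermal contraction: δ_free = αΔT L = 12.2×10⁻⁶ × 98 × 800 = 0.9565 mm.
Let P be the tensile force in the spring. The pin extends elastically by PL/(AE) and the spring stretches by P/k; together these equal δ_free.
So P = δ_free / [L/(AE) + 1/k] = 0.9565 / [ 800/(1500×199×10³) + 1/(28×10³) ].
P = 0.9565 / 3.839×10⁻⁵ = 24910 N.
σ = P/A = 24910/1500 = 16.61 MPa.

σ ≈ 16.6 MPa (tensile)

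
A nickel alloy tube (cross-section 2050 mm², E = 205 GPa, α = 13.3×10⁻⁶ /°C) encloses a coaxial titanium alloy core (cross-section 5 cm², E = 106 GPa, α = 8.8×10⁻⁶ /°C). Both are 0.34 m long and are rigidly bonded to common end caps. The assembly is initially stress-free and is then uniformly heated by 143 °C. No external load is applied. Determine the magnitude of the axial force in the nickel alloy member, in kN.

P ≈ 30.3 kN (compressive in the nickel alloy)

The nickel alloy has the larger α, so on heating it would change length more than the titanium alloy if both were free. The rigid plates force a common final length, so the nickel alloy is put into compression and the titanium alloy into tension, with equal and opposite forces P (no external load).
Equating the net (thermal + elastic) strains gives |α₁ − α₂|·ΔT = P·[1/(A₁E₁) + 1/(A₂E₂)].
|α₁ − α₂|·ΔT = 4.5×10⁻⁶ × 143 = 0.0006435.
1/(A₁E₁) + 1/(A₂E₂) = 1/(2050×205×10³) + 1/(500×106×10³) = 2.125×10⁻⁸ N⁻¹.
P = 0.0006435 / 2.125×10⁻⁸ = 30290 N = 30.29 kN.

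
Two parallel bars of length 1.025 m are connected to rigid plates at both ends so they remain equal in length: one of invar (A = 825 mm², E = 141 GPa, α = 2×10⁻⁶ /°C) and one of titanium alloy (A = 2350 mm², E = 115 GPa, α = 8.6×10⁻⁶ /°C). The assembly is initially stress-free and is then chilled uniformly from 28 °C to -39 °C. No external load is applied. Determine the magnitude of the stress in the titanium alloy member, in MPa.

σ ≈ 15.3 MPa (tensile)

The titanium alloy has the larger α, so on cooling it would change length more than the invar if both were free. The rigid plates force a common final length, so the titanium alloy is put into tension and the invar into compression, with equal and opposite forces P (no external load).
Compatibility of the two members (thermal + elastic change equal): (α₁ − α₂)ΔT = P·[1/(A₁E₁) + 1/(A₂E₂)].
|α₁ − α₂|·ΔT = 6.6×10⁻⁶ × 67 = 0.0004422.
1/(A₁E₁) + 1/(A₂E₂) = 1/(825×141×10³) + 1/(2350×115×10³) = 1.23×10⁻⁸ N⁻¹.
So P = 0.0004422 / 1.23×10⁻⁸ = 35.96 kN.
σ_{titanium alloy} = P/A₂ = 35960/2350 = 15.3 MPa, tensile.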